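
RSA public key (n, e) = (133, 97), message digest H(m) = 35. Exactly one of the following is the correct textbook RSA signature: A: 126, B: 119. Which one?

Candidate A: 126^97 mod 133 = 126
Candidate B: 119^97 mod 133 = 35
  → matches H(m) = 35

B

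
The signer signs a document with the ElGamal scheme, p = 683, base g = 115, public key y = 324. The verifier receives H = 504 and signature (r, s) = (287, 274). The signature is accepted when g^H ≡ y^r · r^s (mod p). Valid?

yes

Left side g^H mod p:
115^2 = 13225 ≡ 248
115^4 ≡ 248^2 = 61504 ≡ 34
115^8 ≡ 34^2 = 1156 ≡ 473
115^16 ≡ 473^2 = 223729 ≡ 388
115^32 ≡ 388^2 = 150544 ≡ 284
115^64 ≡ 284^2 = 80656 ≡ 62
115^128 ≡ 62^2 = 3844 ≡ 429
115^256 ≡ 429^2 = 184041 ≡ 314
504 = 256 + 128 + 64 + 32 + 16 + 8, so 115^504 ≡ 314·429·62·284·388·473 ≡ 220 (mod 683)
Right side y^r · r^s mod p:
324^2 = 104976 ≡ 477
324^4 ≡ 477^2 = 227529 ≡ 90
324^8 ≡ 90^2 = 8100 ≡ 587
324^16 ≡ 587^2 = 344569 ≡ 337
324^32 ≡ 337^2 = 113569 ≡ 191
324^64 ≡ 191^2 = 36481 ≡ 282
324^128 ≡ 282^2 = 79524 ≡ 296
324^256 ≡ 296^2 = 87616 ≡ 192
287 = 256 + 16 + 8 + 4 + 2 + 1, so 324^287 ≡ 192·337·587·90·477·324 ≡ 12 (mod 683)
287^2 = 82369 ≡ 409
287^4 ≡ 409^2 = 167281 ≡ 629
287^8 ≡ 629^2 = 395641 ≡ 184
287^16 ≡ 184^2 = 33856 ≡ 389
287^32 ≡ 389^2 = 151321 ≡ 378
287^64 ≡ 378^2 = 142884 ≡ 137
287^128 ≡ 137^2 = 18769 ≡ 328
287^256 ≡ 328^2 = 107584 ≡ 353
274 = 256 + 16 + 2, so 287^274 ≡ 353·389·409 ≡ 246 (mod 683)
12·246 = 2952 ≡ 220 (mod 683)
220 ≡ 220 (mod 683), so the signature is genuine.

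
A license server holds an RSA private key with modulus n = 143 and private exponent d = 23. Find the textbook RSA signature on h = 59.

119

h^2 ≡ 59^2 = 3481 ≡ 49
h^4 ≡ 49^2 = 2401 ≡ 113
h^8 ≡ 113^2 = 12769 ≡ 42
h^16 ≡ 42^2 = 1764 ≡ 48
23 = 16 + 4 + 2 + 1, so h^23 ≡ 48·113·49·59 ≡ 119 (mod 143)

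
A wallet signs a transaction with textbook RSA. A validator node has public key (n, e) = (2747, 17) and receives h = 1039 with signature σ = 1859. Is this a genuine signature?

genuine

σ^2 ≡ 1859^2 = 3455881 ≡ 155
σ^4 ≡ 155^2 = 24025 ≡ 2049
σ^8 ≡ 2049^2 = 4198401 ≡ 985
σ^16 ≡ 985^2 = 970225 ≡ 534
17 = 16 + 1, so σ^17 ≡ 534·1859 ≡ 1039 (mod 2747)
1039 = h, so the signature checks out.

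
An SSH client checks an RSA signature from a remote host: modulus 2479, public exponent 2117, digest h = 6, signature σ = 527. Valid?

no

σ^2 ≡ 527^2 = 277729 ≡ 81
σ^4 ≡ 81^2 = 6561 ≡ 1603
σ^8 ≡ 1603^2 = 2569609 ≡ 1365
σ^16 ≡ 1365^2 = 1863225 ≡ 1496
σ^32 ≡ 1496^2 = 2238016 ≡ 1958
σ^64 ≡ 1958^2 = 3833764 ≡ 1230
σ^128 ≡ 1230^2 = 1512900 ≡ 710
σ^256 ≡ 710^2 = 504100 ≡ 863
σ^512 ≡ 863^2 = 744769 ≡ 1069
σ^1024 ≡ 1069^2 = 1142761 ≡ 2421
σ^2048 ≡ 2421^2 = 5861241 ≡ 885
2117 = 2048 + 64 + 4 + 1, so σ^2117 ≡ 885·1230·1603·527 ≡ 1117 (mod 2479)
1117 ≠ 6, so verification fails.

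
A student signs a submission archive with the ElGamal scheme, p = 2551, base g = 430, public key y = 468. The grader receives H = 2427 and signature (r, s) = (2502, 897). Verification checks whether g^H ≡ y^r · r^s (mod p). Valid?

yes

Left side g^H mod p:
430^2 = 184900 ≡ 1228
430^4 ≡ 1228^2 = 1507984 ≡ 343
430^8 ≡ 343^2 = 117649 ≡ 303
430^16 ≡ 303^2 = 91809 ≡ 2524
430^32 ≡ 2524^2 = 6370576 ≡ 729
430^64 ≡ 729^2 = 531441 ≡ 833
430^128 ≡ 833^2 = 693889 ≡ 17
430^256 ≡ 17^2 = 289
430^512 ≡ 289^2 = 83521 ≡ 1889
430^1024 ≡ 1889^2 = 3568321 ≡ 2023
430^2048 ≡ 2023^2 = 4092529 ≡ 725
2427 = 2048 + 256 + 64 + 32 + 16 + 8 + 2 + 1, so 430^2427 ≡ 725·289·833·729·2524·303·1228·430 ≡ 1323 (mod 2551)
Right side y^r · r^s mod p:
468^2 = 219024 ≡ 2189
468^4 ≡ 2189^2 = 4791721 ≡ 943
468^8 ≡ 943^2 = 889249 ≡ 1501
468^16 ≡ 1501^2 = 2253001 ≡ 468
468^32 ≡ 468^2 = 219024 ≡ 2189
468^64 ≡ 2189^2 = 4791721 ≡ 943
468^128 ≡ 943^2 = 889249 ≡ 1501
468^256 ≡ 1501^2 = 2253001 ≡ 468
468^512 ≡ 468^2 = 219024 ≡ 2189
468^1024 ≡ 2189^2 = 4791721 ≡ 943
468^2048 ≡ 943^2 = 889249 ≡ 1501
2502 = 2048 + 256 + 128 + 64 + 4 + 2, so 468^2502 ≡ 1501·468·1501·943·943·2189 ≡ 2189 (mod 2551)
2502^2 = 6260004 ≡ 2401
2502^4 ≡ 2401^2 = 5764801 ≡ 2092
2502^8 ≡ 2092^2 = 4376464 ≡ 1499
2502^16 ≡ 1499^2 = 2247001 ≡ 2121
2502^32 ≡ 2121^2 = 4498641 ≡ 1228
2502^64 ≡ 1228^2 = 1507984 ≡ 343
2502^128 ≡ 343^2 = 117649 ≡ 303
2502^256 ≡ 303^2 = 91809 ≡ 2524
2502^512 ≡ 2524^2 = 6370576 ≡ 729
897 = 512 + 256 + 128 + 1, so 2502^897 ≡ 729·2524·303·2502 ≡ 1145 (mod 2551)
2189·1145 = 2506405 ≡ 1323 (mod 2551)
1323 ≡ 1323 (mod 2551), so the signature is genuine.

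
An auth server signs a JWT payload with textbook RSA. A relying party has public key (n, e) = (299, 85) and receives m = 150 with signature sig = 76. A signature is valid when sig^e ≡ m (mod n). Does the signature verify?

Squares mod 299: sig^1≡76, sig^2≡95, sig^4≡55, sig^8≡35, sig^16≡29, sig^32≡243, sig^64≡146
85 = 64 + 16 + 4 + 1, so sig^85 ≡ 146·29·55·76 ≡ 11 (mod 299)
The recovered value 11 does not match the digest 150.

does not verify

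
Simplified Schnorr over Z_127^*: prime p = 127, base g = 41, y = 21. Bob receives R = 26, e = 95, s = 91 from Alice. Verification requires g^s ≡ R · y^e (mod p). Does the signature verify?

g^s mod p:
Squares mod 127: 41^1≡41, 41^2≡30, 41^4≡11, 41^8≡121, 41^16≡36, 41^32≡26, 41^64≡41
91 = 64 + 16 + 8 + 2 + 1, so 41^91 ≡ 41·36·121·30·41 ≡ 37 (mod 127)
R · y^e mod p:
Squares mod 127: 21^1≡21, 21^2≡60, 21^4≡44, 21^8≡31, 21^16≡72, 21^32≡104, 21^64≡21
95 = 64 + 16 + 8 + 4 + 2 + 1, so 21^95 ≡ 21·72·31·44·60·21 ≡ 104 (mod 127)
26·104 = 2704 ≡ 37 (mod 127)
37 ≡ 37 (mod 127); signature holds.

verifies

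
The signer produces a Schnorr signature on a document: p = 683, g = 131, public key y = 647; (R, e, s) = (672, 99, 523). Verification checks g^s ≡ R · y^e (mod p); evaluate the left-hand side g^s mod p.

54

131^2 = 17161 ≡ 86
131^4 ≡ 86^2 = 7396 ≡ 566
131^8 ≡ 566^2 = 320356 ≡ 29
131^16 ≡ 29^2 = 841 ≡ 158
131^32 ≡ 158^2 = 24964 ≡ 376
131^64 ≡ 376^2 = 141376 ≡ 678
131^128 ≡ 678^2 = 459684 ≡ 25
131^256 ≡ 25^2 = 625
131^512 ≡ 625^2 = 390625 ≡ 632
523 = 512 + 8 + 2 + 1, so 131^523 ≡ 632·29·86·131 ≡ 54 (mod 683)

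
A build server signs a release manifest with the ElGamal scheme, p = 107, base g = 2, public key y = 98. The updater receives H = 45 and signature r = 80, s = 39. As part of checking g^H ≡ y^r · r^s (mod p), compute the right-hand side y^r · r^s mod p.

98^2 = 9604 ≡ 81
98^4 ≡ 81^2 = 6561 ≡ 34
98^8 ≡ 34^2 = 1156 ≡ 86
98^16 ≡ 86^2 = 7396 ≡ 13
98^32 ≡ 13^2 = 169 ≡ 62
98^64 ≡ 62^2 = 3844 ≡ 99
80 = 64 + 16, so 98^80 ≡ 99·13 ≡ 3 (mod 107)
80^2 = 6400 ≡ 87
80^4 ≡ 87^2 = 7569 ≡ 79
80^8 ≡ 79^2 = 6241 ≡ 35
80^16 ≡ 35^2 = 1225 ≡ 48
80^32 ≡ 48^2 = 2304 ≡ 57
39 = 32 + 4 + 2 + 1, so 80^39 ≡ 57·79·87·80 ≡ 45 (mod 107)
y^r · r^s ≡ 3·45 = 135 ≡ 28 (mod 107)

28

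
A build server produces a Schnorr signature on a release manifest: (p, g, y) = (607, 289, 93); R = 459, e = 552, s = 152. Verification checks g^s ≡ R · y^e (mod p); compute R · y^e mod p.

Squares mod 607: 93^1≡93, 93^2≡151, 93^4≡342, 93^8≡420, 93^16≡370, 93^32≡325, 93^64≡7, 93^128≡49, 93^256≡580, 93^512≡122
552 = 512 + 32 + 8, so 93^552 ≡ 122·325·420 ≡ 562 (mod 607)
R · y^e ≡ 459·562 = 257958 ≡ 590 (mod 607)

590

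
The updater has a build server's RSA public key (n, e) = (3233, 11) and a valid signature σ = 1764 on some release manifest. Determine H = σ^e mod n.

σ^2 ≡ 1764^2 = 3111696 ≡ 1550
σ^4 ≡ 1550^2 = 2402500 ≡ 381
σ^8 ≡ 381^2 = 145161 ≡ 2909
11 = 8 + 2 + 1, so σ^11 ≡ 2909·1550·1764 ≡ 3229 (mod 3233)

3229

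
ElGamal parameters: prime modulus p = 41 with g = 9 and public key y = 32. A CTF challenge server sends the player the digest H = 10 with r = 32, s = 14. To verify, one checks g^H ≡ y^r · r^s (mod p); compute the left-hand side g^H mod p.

9^10 mod 41 = 40

40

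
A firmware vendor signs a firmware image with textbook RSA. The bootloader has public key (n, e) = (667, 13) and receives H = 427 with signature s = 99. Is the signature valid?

s^13 mod 667 = 273
s^13 mod 667 = 273, but H = 427.

invalid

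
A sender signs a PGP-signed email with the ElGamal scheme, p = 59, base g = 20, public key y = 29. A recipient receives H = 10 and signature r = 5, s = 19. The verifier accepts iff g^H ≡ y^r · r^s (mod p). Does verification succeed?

passes

Left side g^H mod p:
20^2 = 400 ≡ 46
20^4 ≡ 46^2 = 2116 ≡ 51
20^8 ≡ 51^2 = 2601 ≡ 5
10 = 8 + 2, so 20^10 ≡ 5·46 ≡ 53 (mod 59)
Right side y^r · r^s mod p:
29^2 = 841 ≡ 15
29^4 ≡ 15^2 = 225 ≡ 48
5 = 4 + 1, so 29^5 ≡ 48·29 ≡ 35 (mod 59)
5^2 = 25
5^4 ≡ 25^2 = 625 ≡ 35
5^8 ≡ 35^2 = 1225 ≡ 45
5^16 ≡ 45^2 = 2025 ≡ 19
19 = 16 + 2 + 1, so 5^19 ≡ 19·25·5 ≡ 15 (mod 59)
35·15 = 525 ≡ 53 (mod 59)
53 ≡ 53 (mod 59), so the signature is genuine.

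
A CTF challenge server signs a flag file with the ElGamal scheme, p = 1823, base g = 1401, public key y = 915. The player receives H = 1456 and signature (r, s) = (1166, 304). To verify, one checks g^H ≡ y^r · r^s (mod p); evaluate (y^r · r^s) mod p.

915^2 = 837225 ≡ 468
915^4 ≡ 468^2 = 219024 ≡ 264
915^8 ≡ 264^2 = 69696 ≡ 422
915^16 ≡ 422^2 = 178084 ≡ 1253
915^32 ≡ 1253^2 = 1570009 ≡ 406
915^64 ≡ 406^2 = 164836 ≡ 766
915^128 ≡ 766^2 = 586756 ≡ 1573
915^256 ≡ 1573^2 = 2474329 ≡ 518
915^512 ≡ 518^2 = 268324 ≡ 343
915^1024 ≡ 343^2 = 117649 ≡ 977
1166 = 1024 + 128 + 8 + 4 + 2, so 915^1166 ≡ 977·1573·422·264·468 ≡ 148 (mod 1823)
1166^2 = 1359556 ≡ 1421
1166^4 ≡ 1421^2 = 2019241 ≡ 1180
1166^8 ≡ 1180^2 = 1392400 ≡ 1451
1166^16 ≡ 1451^2 = 2105401 ≡ 1659
1166^32 ≡ 1659^2 = 2752281 ≡ 1374
1166^64 ≡ 1374^2 = 1887876 ≡ 1071
1166^128 ≡ 1071^2 = 1147041 ≡ 374
1166^256 ≡ 374^2 = 139876 ≡ 1328
304 = 256 + 32 + 16, so 1166^304 ≡ 1328·1374·1659 ≡ 1065 (mod 1823)
y^r · r^s ≡ 148·1065 = 157620 ≡ 842 (mod 1823)

842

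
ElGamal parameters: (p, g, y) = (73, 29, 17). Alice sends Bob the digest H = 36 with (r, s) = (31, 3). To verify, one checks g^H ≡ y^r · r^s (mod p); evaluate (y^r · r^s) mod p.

Squares mod 73: 17^1≡17, 17^2≡70, 17^4≡9, 17^8≡8, 17^16≡64
31 = 16 + 8 + 4 + 2 + 1, so 17^31 ≡ 64·8·9·70·17 ≡ 52 (mod 73)
Squares mod 73: 31^1≡31, 31^2≡12
3 = 2 + 1, so 31^3 ≡ 12·31 ≡ 7 (mod 73)
y^r · r^s ≡ 52·7 = 364 ≡ 72 (mod 73)

72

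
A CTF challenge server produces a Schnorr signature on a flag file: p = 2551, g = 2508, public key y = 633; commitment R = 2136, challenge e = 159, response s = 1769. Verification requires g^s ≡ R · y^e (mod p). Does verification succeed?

passes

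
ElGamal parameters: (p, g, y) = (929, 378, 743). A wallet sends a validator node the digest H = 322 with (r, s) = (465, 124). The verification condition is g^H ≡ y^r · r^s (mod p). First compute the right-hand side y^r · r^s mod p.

142

743^2 = 552049 ≡ 223
743^4 ≡ 223^2 = 49729 ≡ 492
743^8 ≡ 492^2 = 242064 ≡ 524
743^16 ≡ 524^2 = 274576 ≡ 521
743^32 ≡ 521^2 = 271441 ≡ 173
743^64 ≡ 173^2 = 29929 ≡ 201
743^128 ≡ 201^2 = 40401 ≡ 454
743^256 ≡ 454^2 = 206116 ≡ 807
465 = 256 + 128 + 64 + 16 + 1, so 743^465 ≡ 807·454·201·521·743 ≡ 743 (mod 929)
465^2 = 216225 ≡ 697
465^4 ≡ 697^2 = 485809 ≡ 871
465^8 ≡ 871^2 = 758641 ≡ 577
465^16 ≡ 577^2 = 332929 ≡ 347
465^32 ≡ 347^2 = 120409 ≡ 568
465^64 ≡ 568^2 = 322624 ≡ 261
124 = 64 + 32 + 16 + 8 + 4, so 465^124 ≡ 261·568·347·577·871 ≡ 219 (mod 929)
y^r · r^s ≡ 743·219 = 162717 ≡ 142 (mod 929)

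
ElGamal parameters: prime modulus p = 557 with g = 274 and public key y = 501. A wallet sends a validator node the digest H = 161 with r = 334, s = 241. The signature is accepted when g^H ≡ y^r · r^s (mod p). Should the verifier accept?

accept

Left side g^H mod p:
274^2 = 75076 ≡ 438
274^4 ≡ 438^2 = 191844 ≡ 236
274^8 ≡ 236^2 = 55696 ≡ 553
274^16 ≡ 553^2 = 305809 ≡ 16
274^32 ≡ 16^2 = 256
274^64 ≡ 256^2 = 65536 ≡ 367
274^128 ≡ 367^2 = 134689 ≡ 452
161 = 128 + 32 + 1, so 274^161 ≡ 452·256·274 ≡ 91 (mod 557)
Right side y^r · r^s mod p:
501^2 = 251001 ≡ 351
501^4 ≡ 351^2 = 123201 ≡ 104
501^8 ≡ 104^2 = 10816 ≡ 233
501^16 ≡ 233^2 = 54289 ≡ 260
501^32 ≡ 260^2 = 67600 ≡ 203
501^64 ≡ 203^2 = 41209 ≡ 548
501^128 ≡ 548^2 = 300304 ≡ 81
501^256 ≡ 81^2 = 6561 ≡ 434
334 = 256 + 64 + 8 + 4 + 2, so 501^334 ≡ 434·548·233·104·351 ≡ 263 (mod 557)
334^2 = 111556 ≡ 156
334^4 ≡ 156^2 = 24336 ≡ 385
334^8 ≡ 385^2 = 148225 ≡ 63
334^16 ≡ 63^2 = 3969 ≡ 70
334^32 ≡ 70^2 = 4900 ≡ 444
334^64 ≡ 444^2 = 197136 ≡ 515
334^128 ≡ 515^2 = 265225 ≡ 93
241 = 128 + 64 + 32 + 16 + 1, so 334^241 ≡ 93·515·444·70·334 ≡ 66 (mod 557)
263·66 = 17358 ≡ 91 (mod 557)
91 ≡ 91 (mod 557), so the signature is genuine.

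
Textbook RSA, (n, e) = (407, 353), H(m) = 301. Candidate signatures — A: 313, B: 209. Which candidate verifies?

Candidate A: 313^2 = 97969 ≡ 289; 313^4 ≡ 289^2 = 83521 ≡ 86; 313^8 ≡ 86^2 = 7396 ≡ 70; 313^16 ≡ 70^2 = 4900 ≡ 16; 313^32 ≡ 16^2 = 256; 313^64 ≡ 256^2 = 65536 ≡ 9; 313^128 ≡ 9^2 = 81; 313^256 ≡ 81^2 = 6561 ≡ 49; 353 = 256 + 64 + 32 + 1, so 313^353 ≡ 49·9·256·313 ≡ 301 (mod 407)
  → matches H(m) = 301
Candidate B: 209^2 = 43681 ≡ 132; 209^4 ≡ 132^2 = 17424 ≡ 330; 209^8 ≡ 330^2 = 108900 ≡ 231; 209^16 ≡ 231^2 = 53361 ≡ 44; 209^32 ≡ 44^2 = 1936 ≡ 308; 209^64 ≡ 308^2 = 94864 ≡ 33; 209^128 ≡ 33^2 = 1089 ≡ 275; 209^256 ≡ 275^2 = 75625 ≡ 330; 353 = 256 + 64 + 32 + 1, so 209^353 ≡ 330·33·308·209 ≡ 385 (mod 407)

A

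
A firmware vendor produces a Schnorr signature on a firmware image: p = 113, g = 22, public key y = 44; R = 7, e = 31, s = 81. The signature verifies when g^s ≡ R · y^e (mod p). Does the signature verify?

verifies

g^s mod p:
22^2 = 484 ≡ 32
22^4 ≡ 32^2 = 1024 ≡ 7
22^8 ≡ 7^2 = 49
22^16 ≡ 49^2 = 2401 ≡ 28
22^32 ≡ 28^2 = 784 ≡ 106
22^64 ≡ 106^2 = 11236 ≡ 49
81 = 64 + 16 + 1, so 22^81 ≡ 49·28·22 ≡ 13 (mod 113)
R · y^e mod p:
44^2 = 1936 ≡ 15
44^4 ≡ 15^2 = 225 ≡ 112
44^8 ≡ 112^2 = 12544 ≡ 1
44^16 ≡ 1^2 = 1
31 = 16 + 8 + 4 + 2 + 1, so 44^31 ≡ 1·1·112·15·44 ≡ 18 (mod 113)
7·18 = 126 ≡ 13 (mod 113)
13 ≡ 13 (mod 113); signature holds.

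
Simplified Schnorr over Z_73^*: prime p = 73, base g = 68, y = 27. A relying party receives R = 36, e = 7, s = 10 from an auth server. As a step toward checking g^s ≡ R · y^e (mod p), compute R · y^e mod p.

50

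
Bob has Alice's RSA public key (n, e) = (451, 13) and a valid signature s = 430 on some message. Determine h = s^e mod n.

s^2 ≡ 430^2 = 184900 ≡ 441
s^4 ≡ 441^2 = 194481 ≡ 100
s^8 ≡ 100^2 = 10000 ≡ 78
13 = 8 + 4 + 1, so s^13 ≡ 78·100·430 ≡ 364 (mod 451)

364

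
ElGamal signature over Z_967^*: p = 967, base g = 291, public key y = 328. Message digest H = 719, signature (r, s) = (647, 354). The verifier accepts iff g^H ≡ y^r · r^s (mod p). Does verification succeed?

fails

Left side g^H mod p:
291^719 mod 967 = 737
Right side y^r · r^s mod p:
328^647 mod 967 = 755
647^354 mod 967 = 42
755·42 = 31710 ≡ 766 (mod 967)
737 ≠ 766, so verification fails.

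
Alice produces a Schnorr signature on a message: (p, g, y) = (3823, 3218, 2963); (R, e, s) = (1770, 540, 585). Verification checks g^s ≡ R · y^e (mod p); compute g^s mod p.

3218^2 = 10355524 ≡ 2840
3218^4 ≡ 2840^2 = 8065600 ≡ 2893
3218^8 ≡ 2893^2 = 8369449 ≡ 902
3218^16 ≡ 902^2 = 813604 ≡ 3128
3218^32 ≡ 3128^2 = 9784384 ≡ 1327
3218^64 ≡ 1327^2 = 1760929 ≡ 2349
3218^128 ≡ 2349^2 = 5517801 ≡ 1212
3218^256 ≡ 1212^2 = 1468944 ≡ 912
3218^512 ≡ 912^2 = 831744 ≡ 2153
585 = 512 + 64 + 8 + 1, so 3218^585 ≡ 2153·2349·902·3218 ≡ 1425 (mod 3823)

1425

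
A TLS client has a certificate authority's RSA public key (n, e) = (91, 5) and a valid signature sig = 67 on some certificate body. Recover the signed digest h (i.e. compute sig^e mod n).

58

sig^2 ≡ 67^2 = 4489 ≡ 30
sig^4 ≡ 30^2 = 900 ≡ 81
5 = 4 + 1, so sig^5 ≡ 81·67 ≡ 58 (mod 91)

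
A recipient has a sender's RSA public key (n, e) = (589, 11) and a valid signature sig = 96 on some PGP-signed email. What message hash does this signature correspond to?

571

Squares mod 589: sig^1≡96, sig^2≡381, sig^4≡267, sig^8≡20
11 = 8 + 2 + 1, so sig^11 ≡ 20·381·96 ≡ 571 (mod 589)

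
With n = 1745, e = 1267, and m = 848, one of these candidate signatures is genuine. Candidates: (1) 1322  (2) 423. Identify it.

Candidate 1: 1322^2 = 1747684 ≡ 939; 1322^4 ≡ 939^2 = 881721 ≡ 496; 1322^8 ≡ 496^2 = 246016 ≡ 1716; 1322^16 ≡ 1716^2 = 2944656 ≡ 841; 1322^32 ≡ 841^2 = 707281 ≡ 556; 1322^64 ≡ 556^2 = 309136 ≡ 271; 1322^128 ≡ 271^2 = 73441 ≡ 151; 1322^256 ≡ 151^2 = 22801 ≡ 116; 1322^512 ≡ 116^2 = 13456 ≡ 1241; 1322^1024 ≡ 1241^2 = 1540081 ≡ 991; 1267 = 1024 + 128 + 64 + 32 + 16 + 2 + 1, so 1322^1267 ≡ 991·151·271·556·841·939·1322 ≡ 848 (mod 1745)
  → matches m = 848
Candidate 2: 423^2 = 178929 ≡ 939; 423^4 ≡ 939^2 = 881721 ≡ 496; 423^8 ≡ 496^2 = 246016 ≡ 1716; 423^16 ≡ 1716^2 = 2944656 ≡ 841; 423^32 ≡ 841^2 = 707281 ≡ 556; 423^64 ≡ 556^2 = 309136 ≡ 271; 423^128 ≡ 271^2 = 73441 ≡ 151; 423^256 ≡ 151^2 = 22801 ≡ 116; 423^512 ≡ 116^2 = 13456 ≡ 1241; 423^1024 ≡ 1241^2 = 1540081 ≡ 991; 1267 = 1024 + 128 + 64 + 32 + 16 + 2 + 1, so 423^1267 ≡ 991·151·271·556·841·939·423 ≡ 897 (mod 1745)

1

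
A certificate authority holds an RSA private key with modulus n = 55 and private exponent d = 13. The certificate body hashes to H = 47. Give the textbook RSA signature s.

H^2 ≡ 47^2 = 2209 ≡ 9
H^4 ≡ 9^2 = 81 ≡ 26
H^8 ≡ 26^2 = 676 ≡ 16
13 = 8 + 4 + 1, so H^13 ≡ 16·26·47 ≡ 27 (mod 55)

27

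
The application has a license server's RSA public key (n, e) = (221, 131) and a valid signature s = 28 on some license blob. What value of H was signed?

s^2 ≡ 28^2 = 784 ≡ 121
s^4 ≡ 121^2 = 14641 ≡ 55
s^8 ≡ 55^2 = 3025 ≡ 152
s^16 ≡ 152^2 = 23104 ≡ 120
s^32 ≡ 120^2 = 14400 ≡ 35
s^64 ≡ 35^2 = 1225 ≡ 120
s^128 ≡ 120^2 = 14400 ≡ 35
131 = 128 + 2 + 1, so s^131 ≡ 35·121·28 ≡ 124 (mod 221)

124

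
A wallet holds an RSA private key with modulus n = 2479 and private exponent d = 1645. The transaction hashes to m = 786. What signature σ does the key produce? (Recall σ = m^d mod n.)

534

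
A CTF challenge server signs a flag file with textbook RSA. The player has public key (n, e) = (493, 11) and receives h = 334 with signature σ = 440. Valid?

σ^2 ≡ 440^2 = 193600 ≡ 344
σ^4 ≡ 344^2 = 118336 ≡ 16
σ^8 ≡ 16^2 = 256
11 = 8 + 2 + 1, so σ^11 ≡ 256·344·440 ≡ 332 (mod 493)
332 ≠ 334, so verification fails.

no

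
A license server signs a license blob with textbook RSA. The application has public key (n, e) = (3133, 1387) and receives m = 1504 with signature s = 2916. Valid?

no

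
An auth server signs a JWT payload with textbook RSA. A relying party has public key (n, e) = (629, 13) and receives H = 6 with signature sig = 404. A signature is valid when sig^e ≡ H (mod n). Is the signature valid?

invalid

Squares mod 629: sig^1≡404, sig^2≡305, sig^4≡562, sig^8≡86
13 = 8 + 4 + 1, so sig^13 ≡ 86·562·404 ≡ 81 (mod 629)
The recovered value 81 does not match the digest 6.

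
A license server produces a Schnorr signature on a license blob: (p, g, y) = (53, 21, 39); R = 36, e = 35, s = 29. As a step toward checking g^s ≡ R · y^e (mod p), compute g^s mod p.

21^2 = 441 ≡ 17
21^4 ≡ 17^2 = 289 ≡ 24
21^8 ≡ 24^2 = 576 ≡ 46
21^16 ≡ 46^2 = 2116 ≡ 49
29 = 16 + 8 + 4 + 1, so 21^29 ≡ 49·46·24·21 ≡ 14 (mod 53)

14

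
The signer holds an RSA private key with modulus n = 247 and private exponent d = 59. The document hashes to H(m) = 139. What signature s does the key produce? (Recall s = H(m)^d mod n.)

(H(m))^59 mod 247 = 81

81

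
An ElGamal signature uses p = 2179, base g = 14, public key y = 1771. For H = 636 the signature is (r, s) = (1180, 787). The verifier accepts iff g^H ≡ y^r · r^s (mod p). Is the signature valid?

invalid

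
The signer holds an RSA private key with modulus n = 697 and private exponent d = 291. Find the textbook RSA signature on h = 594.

h^2 ≡ 594^2 = 352836 ≡ 154
h^4 ≡ 154^2 = 23716 ≡ 18
h^8 ≡ 18^2 = 324
h^16 ≡ 324^2 = 104976 ≡ 426
h^32 ≡ 426^2 = 181476 ≡ 256
h^64 ≡ 256^2 = 65536 ≡ 18
h^128 ≡ 18^2 = 324
h^256 ≡ 324^2 = 104976 ≡ 426
291 = 256 + 32 + 2 + 1, so h^291 ≡ 426·256·154·594 ≡ 390 (mod 697)

390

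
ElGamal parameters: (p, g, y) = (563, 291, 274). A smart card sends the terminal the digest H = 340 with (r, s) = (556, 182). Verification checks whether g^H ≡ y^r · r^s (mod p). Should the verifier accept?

accept

Left side g^H mod p:
Squares mod 563: 291^1≡291, 291^2≡231, 291^4≡439, 291^8≡175, 291^16≡223, 291^32≡185, 291^64≡445, 291^128≡412, 291^256≡281
340 = 256 + 64 + 16 + 4, so 291^340 ≡ 281·445·223·439 ≡ 106 (mod 563)
Right side y^r · r^s mod p:
Squares mod 563: 274^1≡274, 274^2≡197, 274^4≡525, 274^8≡318, 274^16≡347, 274^32≡490, 274^64≡262, 274^128≡521, 274^256≡75, 274^512≡558
556 = 512 + 32 + 8 + 4, so 274^556 ≡ 558·490·318·525 ≡ 445 (mod 563)
Squares mod 563: 556^1≡556, 556^2≡49, 556^4≡149, 556^8≡244, 556^16≡421, 556^32≡459, 556^64≡119, 556^128≡86
182 = 128 + 32 + 16 + 4 + 2, so 556^182 ≡ 86·459·421·149·49 ≡ 314 (mod 563)
445·314 = 139730 ≡ 106 (mod 563)
106 ≡ 106 (mod 563), so the signature is genuine.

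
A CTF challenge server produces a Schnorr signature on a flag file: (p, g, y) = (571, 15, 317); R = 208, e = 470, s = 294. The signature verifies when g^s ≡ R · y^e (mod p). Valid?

yes

g^s mod p:
15^294 mod 571 = 179
R · y^e mod p:
317^470 mod 571 = 64
208·64 = 13312 ≡ 179 (mod 571)
179 ≡ 179 (mod 571); signature holds.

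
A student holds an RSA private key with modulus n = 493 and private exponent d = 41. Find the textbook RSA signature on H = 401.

Squares mod 493: H^1≡401, H^2≡83, H^4≡480, H^8≡169, H^16≡460, H^32≡103
41 = 32 + 8 + 1, so H^41 ≡ 103·169·401 ≡ 313 (mod 493)

313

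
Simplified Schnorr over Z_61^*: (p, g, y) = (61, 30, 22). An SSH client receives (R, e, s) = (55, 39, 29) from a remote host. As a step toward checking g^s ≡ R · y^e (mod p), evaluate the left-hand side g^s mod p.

2

30^2 = 900 ≡ 46
30^4 ≡ 46^2 = 2116 ≡ 42
30^8 ≡ 42^2 = 1764 ≡ 56
30^16 ≡ 56^2 = 3136 ≡ 25
29 = 16 + 8 + 4 + 1, so 30^29 ≡ 25·56·42·30 ≡ 2 (mod 61)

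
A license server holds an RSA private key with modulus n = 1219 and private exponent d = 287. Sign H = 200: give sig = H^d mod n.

H^2 ≡ 200^2 = 40000 ≡ 992
H^4 ≡ 992^2 = 984064 ≡ 331
H^8 ≡ 331^2 = 109561 ≡ 1070
H^16 ≡ 1070^2 = 1144900 ≡ 259
H^32 ≡ 259^2 = 67081 ≡ 36
H^64 ≡ 36^2 = 1296 ≡ 77
H^128 ≡ 77^2 = 5929 ≡ 1053
H^256 ≡ 1053^2 = 1108809 ≡ 738
287 = 256 + 16 + 8 + 4 + 2 + 1, so H^287 ≡ 738·259·1070·331·992·200 ≡ 913 (mod 1219)

913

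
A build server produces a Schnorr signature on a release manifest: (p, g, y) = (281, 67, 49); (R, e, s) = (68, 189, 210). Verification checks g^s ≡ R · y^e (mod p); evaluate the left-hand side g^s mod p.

67^2 = 4489 ≡ 274
67^4 ≡ 274^2 = 75076 ≡ 49
67^8 ≡ 49^2 = 2401 ≡ 153
67^16 ≡ 153^2 = 23409 ≡ 86
67^32 ≡ 86^2 = 7396 ≡ 90
67^64 ≡ 90^2 = 8100 ≡ 232
67^128 ≡ 232^2 = 53824 ≡ 153
210 = 128 + 64 + 16 + 2, so 67^210 ≡ 153·232·86·274 ≡ 53 (mod 281)

53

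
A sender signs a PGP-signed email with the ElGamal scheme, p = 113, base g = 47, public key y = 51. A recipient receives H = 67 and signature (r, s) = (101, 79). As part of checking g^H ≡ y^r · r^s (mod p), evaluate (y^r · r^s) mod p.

51^2 = 2601 ≡ 2
51^4 ≡ 2^2 = 4
51^8 ≡ 4^2 = 16
51^16 ≡ 16^2 = 256 ≡ 30
51^32 ≡ 30^2 = 900 ≡ 109
51^64 ≡ 109^2 = 11881 ≡ 16
101 = 64 + 32 + 4 + 1, so 51^101 ≡ 16·109·4·51 ≡ 52 (mod 113)
101^2 = 10201 ≡ 31
101^4 ≡ 31^2 = 961 ≡ 57
101^8 ≡ 57^2 = 3249 ≡ 85
101^16 ≡ 85^2 = 7225 ≡ 106
101^32 ≡ 106^2 = 11236 ≡ 49
101^64 ≡ 49^2 = 2401 ≡ 28
79 = 64 + 8 + 4 + 2 + 1, so 101^79 ≡ 28·85·57·31·101 ≡ 54 (mod 113)
y^r · r^s ≡ 52·54 = 2808 ≡ 96 (mod 113)

96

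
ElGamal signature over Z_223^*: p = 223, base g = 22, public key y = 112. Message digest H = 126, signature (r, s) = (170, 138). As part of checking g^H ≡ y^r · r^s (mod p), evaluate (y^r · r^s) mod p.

112^170 mod 223 = 210
170^138 mod 223 = 82
y^r · r^s ≡ 210·82 = 17220 ≡ 49 (mod 223)

49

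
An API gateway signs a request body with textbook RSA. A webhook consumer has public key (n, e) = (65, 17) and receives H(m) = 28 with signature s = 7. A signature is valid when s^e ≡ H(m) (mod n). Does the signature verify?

s^2 ≡ 7^2 = 49
s^4 ≡ 49^2 = 2401 ≡ 61
s^8 ≡ 61^2 = 3721 ≡ 16
s^16 ≡ 16^2 = 256 ≡ 61
17 = 16 + 1, so s^17 ≡ 61·7 ≡ 37 (mod 65)
37 ≠ 28, so verification fails.

does not verify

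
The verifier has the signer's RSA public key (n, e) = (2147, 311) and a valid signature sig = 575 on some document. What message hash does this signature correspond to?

142

sig^2 ≡ 575^2 = 330625 ≡ 2134
sig^4 ≡ 2134^2 = 4553956 ≡ 169
sig^8 ≡ 169^2 = 28561 ≡ 650
sig^16 ≡ 650^2 = 422500 ≡ 1688
sig^32 ≡ 1688^2 = 2849344 ≡ 275
sig^64 ≡ 275^2 = 75625 ≡ 480
sig^128 ≡ 480^2 = 230400 ≡ 671
sig^256 ≡ 671^2 = 450241 ≡ 1518
311 = 256 + 32 + 16 + 4 + 2 + 1, so sig^311 ≡ 1518·275·1688·169·2134·575 ≡ 142 (mod 2147)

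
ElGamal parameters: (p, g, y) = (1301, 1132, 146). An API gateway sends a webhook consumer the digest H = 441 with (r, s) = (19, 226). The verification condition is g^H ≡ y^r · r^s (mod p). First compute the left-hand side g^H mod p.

49

1132^2 = 1281424 ≡ 1240
1132^4 ≡ 1240^2 = 1537600 ≡ 1119
1132^8 ≡ 1119^2 = 1252161 ≡ 599
1132^16 ≡ 599^2 = 358801 ≡ 1026
1132^32 ≡ 1026^2 = 1052676 ≡ 167
1132^64 ≡ 167^2 = 27889 ≡ 568
1132^128 ≡ 568^2 = 322624 ≡ 1277
1132^256 ≡ 1277^2 = 1630729 ≡ 576
441 = 256 + 128 + 32 + 16 + 8 + 1, so 1132^441 ≡ 576·1277·167·1026·599·1132 ≡ 49 (mod 1301)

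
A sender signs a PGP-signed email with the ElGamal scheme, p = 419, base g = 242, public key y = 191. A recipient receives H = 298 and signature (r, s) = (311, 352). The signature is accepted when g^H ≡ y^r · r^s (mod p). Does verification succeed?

passes

Left side g^H mod p:
242^2 = 58564 ≡ 323
242^4 ≡ 323^2 = 104329 ≡ 417
242^8 ≡ 417^2 = 173889 ≡ 4
242^16 ≡ 4^2 = 16
242^32 ≡ 16^2 = 256
242^64 ≡ 256^2 = 65536 ≡ 172
242^128 ≡ 172^2 = 29584 ≡ 254
242^256 ≡ 254^2 = 64516 ≡ 409
298 = 256 + 32 + 8 + 2, so 242^298 ≡ 409·256·4·323 ≡ 66 (mod 419)
Right side y^r · r^s mod p:
191^2 = 36481 ≡ 28
191^4 ≡ 28^2 = 784 ≡ 365
191^8 ≡ 365^2 = 133225 ≡ 402
191^16 ≡ 402^2 = 161604 ≡ 289
191^32 ≡ 289^2 = 83521 ≡ 140
191^64 ≡ 140^2 = 19600 ≡ 326
191^128 ≡ 326^2 = 106276 ≡ 269
191^256 ≡ 269^2 = 72361 ≡ 293
311 = 256 + 32 + 16 + 4 + 2 + 1, so 191^311 ≡ 293·140·289·365·28·191 ≡ 363 (mod 419)
311^2 = 96721 ≡ 351
311^4 ≡ 351^2 = 123201 ≡ 15
311^8 ≡ 15^2 = 225
311^16 ≡ 225^2 = 50625 ≡ 345
311^32 ≡ 345^2 = 119025 ≡ 29
311^64 ≡ 29^2 = 841 ≡ 3
311^128 ≡ 3^2 = 9
311^256 ≡ 9^2 = 81
352 = 256 + 64 + 32, so 311^352 ≡ 81·3·29 ≡ 343 (mod 419)
363·343 = 124509 ≡ 66 (mod 419)
66 ≡ 66 (mod 419), so the signature is genuine.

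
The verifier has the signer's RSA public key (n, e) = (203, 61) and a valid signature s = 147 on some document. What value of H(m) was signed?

119

s^2 ≡ 147^2 = 21609 ≡ 91
s^4 ≡ 91^2 = 8281 ≡ 161
s^8 ≡ 161^2 = 25921 ≡ 140
s^16 ≡ 140^2 = 19600 ≡ 112
s^32 ≡ 112^2 = 12544 ≡ 161
61 = 32 + 16 + 8 + 4 + 1, so s^61 ≡ 161·112·140·161·147 ≡ 119 (mod 203)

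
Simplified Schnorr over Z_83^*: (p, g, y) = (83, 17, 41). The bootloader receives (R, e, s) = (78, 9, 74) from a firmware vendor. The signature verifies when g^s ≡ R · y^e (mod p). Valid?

no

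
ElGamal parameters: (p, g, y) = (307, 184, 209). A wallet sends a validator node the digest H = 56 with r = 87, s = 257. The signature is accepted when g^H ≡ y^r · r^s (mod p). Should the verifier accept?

accept

Left side g^H mod p:
184^2 = 33856 ≡ 86
184^4 ≡ 86^2 = 7396 ≡ 28
184^8 ≡ 28^2 = 784 ≡ 170
184^16 ≡ 170^2 = 28900 ≡ 42
184^32 ≡ 42^2 = 1764 ≡ 229
56 = 32 + 16 + 8, so 184^56 ≡ 229·42·170 ≡ 285 (mod 307)
Right side y^r · r^s mod p:
209^2 = 43681 ≡ 87
209^4 ≡ 87^2 = 7569 ≡ 201
209^8 ≡ 201^2 = 40401 ≡ 184
209^16 ≡ 184^2 = 33856 ≡ 86
209^32 ≡ 86^2 = 7396 ≡ 28
209^64 ≡ 28^2 = 784 ≡ 170
87 = 64 + 16 + 4 + 2 + 1, so 209^87 ≡ 170·86·201·87·209 ≡ 199 (mod 307)
87^2 = 7569 ≡ 201
87^4 ≡ 201^2 = 40401 ≡ 184
87^8 ≡ 184^2 = 33856 ≡ 86
87^16 ≡ 86^2 = 7396 ≡ 28
87^32 ≡ 28^2 = 784 ≡ 170
87^64 ≡ 170^2 = 28900 ≡ 42
87^128 ≡ 42^2 = 1764 ≡ 229
87^256 ≡ 229^2 = 52441 ≡ 251
257 = 256 + 1, so 87^257 ≡ 251·87 ≡ 40 (mod 307)
199·40 = 7960 ≡ 285 (mod 307)
285 ≡ 285 (mod 307), so the signature is genuine.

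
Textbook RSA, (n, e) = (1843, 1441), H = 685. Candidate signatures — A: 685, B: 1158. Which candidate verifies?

A

Candidate A: 685^2 = 469225 ≡ 1103; 685^4 ≡ 1103^2 = 1216609 ≡ 229; 685^8 ≡ 229^2 = 52441 ≡ 837; 685^16 ≡ 837^2 = 700569 ≡ 229; 685^32 ≡ 229^2 = 52441 ≡ 837; 685^64 ≡ 837^2 = 700569 ≡ 229; 685^128 ≡ 229^2 = 52441 ≡ 837; 685^256 ≡ 837^2 = 700569 ≡ 229; 685^512 ≡ 229^2 = 52441 ≡ 837; 685^1024 ≡ 837^2 = 700569 ≡ 229; 1441 = 1024 + 256 + 128 + 32 + 1, so 685^1441 ≡ 229·229·837·837·685 ≡ 685 (mod 1843)
  → matches H = 685
Candidate B: 1158^2 = 1340964 ≡ 1103; 1158^4 ≡ 1103^2 = 1216609 ≡ 229; 1158^8 ≡ 229^2 = 52441 ≡ 837; 1158^16 ≡ 837^2 = 700569 ≡ 229; 1158^32 ≡ 229^2 = 52441 ≡ 837; 1158^64 ≡ 837^2 = 700569 ≡ 229; 1158^128 ≡ 229^2 = 52441 ≡ 837; 1158^256 ≡ 837^2 = 700569 ≡ 229; 1158^512 ≡ 229^2 = 52441 ≡ 837; 1158^1024 ≡ 837^2 = 700569 ≡ 229; 1441 = 1024 + 256 + 128 + 32 + 1, so 1158^1441 ≡ 229·229·837·837·1158 ≡ 1158 (mod 1843)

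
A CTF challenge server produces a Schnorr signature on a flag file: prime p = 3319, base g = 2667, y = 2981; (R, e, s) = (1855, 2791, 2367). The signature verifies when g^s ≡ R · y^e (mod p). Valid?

yes

g^s mod p:
2667^2 = 7112889 ≡ 272
2667^4 ≡ 272^2 = 73984 ≡ 966
2667^8 ≡ 966^2 = 933156 ≡ 517
2667^16 ≡ 517^2 = 267289 ≡ 1769
2667^32 ≡ 1769^2 = 3129361 ≡ 2863
2667^64 ≡ 2863^2 = 8196769 ≡ 2158
2667^128 ≡ 2158^2 = 4656964 ≡ 407
2667^256 ≡ 407^2 = 165649 ≡ 3018
2667^512 ≡ 3018^2 = 9108324 ≡ 988
2667^1024 ≡ 988^2 = 976144 ≡ 358
2667^2048 ≡ 358^2 = 128164 ≡ 2042
2367 = 2048 + 256 + 32 + 16 + 8 + 4 + 2 + 1, so 2667^2367 ≡ 2042·3018·2863·1769·517·966·272·2667 ≡ 2961 (mod 3319)
R · y^e mod p:
2981^2 = 8886361 ≡ 1398
2981^4 ≡ 1398^2 = 1954404 ≡ 2832
2981^8 ≡ 2832^2 = 8020224 ≡ 1520
2981^16 ≡ 1520^2 = 2310400 ≡ 376
2981^32 ≡ 376^2 = 141376 ≡ 1978
2981^64 ≡ 1978^2 = 3912484 ≡ 2702
2981^128 ≡ 2702^2 = 7300804 ≡ 2323
2981^256 ≡ 2323^2 = 5396329 ≡ 2954
2981^512 ≡ 2954^2 = 8726116 ≡ 465
2981^1024 ≡ 465^2 = 216225 ≡ 490
2981^2048 ≡ 490^2 = 240100 ≡ 1132
2791 = 2048 + 512 + 128 + 64 + 32 + 4 + 2 + 1, so 2981^2791 ≡ 1132·465·2323·2702·1978·2832·1398·2981 ≡ 1229 (mod 3319)
1855·1229 = 2279795 ≡ 2961 (mod 3319)
2961 ≡ 2961 (mod 3319); signature holds.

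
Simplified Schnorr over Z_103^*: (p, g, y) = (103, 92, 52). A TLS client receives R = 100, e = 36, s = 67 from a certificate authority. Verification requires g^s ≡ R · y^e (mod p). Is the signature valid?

g^s mod p:
92^2 = 8464 ≡ 18
92^4 ≡ 18^2 = 324 ≡ 15
92^8 ≡ 15^2 = 225 ≡ 19
92^16 ≡ 19^2 = 361 ≡ 52
92^32 ≡ 52^2 = 2704 ≡ 26
92^64 ≡ 26^2 = 676 ≡ 58
67 = 64 + 2 + 1, so 92^67 ≡ 58·18·92 ≡ 52 (mod 103)
R · y^e mod p:
52^2 = 2704 ≡ 26
52^4 ≡ 26^2 = 676 ≡ 58
52^8 ≡ 58^2 = 3364 ≡ 68
52^16 ≡ 68^2 = 4624 ≡ 92
52^32 ≡ 92^2 = 8464 ≡ 18
36 = 32 + 4, so 52^36 ≡ 18·58 ≡ 14 (mod 103)
100·14 = 1400 ≡ 61 (mod 103)
52 ≠ 61; the check fails.

invalid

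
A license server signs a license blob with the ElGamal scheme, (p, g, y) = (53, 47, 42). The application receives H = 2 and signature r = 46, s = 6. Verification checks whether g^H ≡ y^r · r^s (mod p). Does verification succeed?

Left side g^H mod p:
47^2 = 2209 ≡ 36
Right side y^r · r^s mod p:
42^2 = 1764 ≡ 15
42^4 ≡ 15^2 = 225 ≡ 13
42^8 ≡ 13^2 = 169 ≡ 10
42^16 ≡ 10^2 = 100 ≡ 47
42^32 ≡ 47^2 = 2209 ≡ 36
46 = 32 + 8 + 4 + 2, so 42^46 ≡ 36·10·13·15 ≡ 28 (mod 53)
46^2 = 2116 ≡ 49
46^4 ≡ 49^2 = 2401 ≡ 16
6 = 4 + 2, so 46^6 ≡ 16·49 ≡ 42 (mod 53)
28·42 = 1176 ≡ 10 (mod 53)
36 ≠ 10, so verification fails.

fails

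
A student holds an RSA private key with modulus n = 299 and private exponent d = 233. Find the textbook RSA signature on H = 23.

69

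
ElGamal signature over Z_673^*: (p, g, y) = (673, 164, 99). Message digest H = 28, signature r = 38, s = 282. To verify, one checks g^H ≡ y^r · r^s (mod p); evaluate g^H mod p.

441

Squares mod 673: 164^1≡164, 164^2≡649, 164^4≡576, 164^8≡660, 164^16≡169
28 = 16 + 8 + 4, so 164^28 ≡ 169·660·576 ≡ 441 (mod 673)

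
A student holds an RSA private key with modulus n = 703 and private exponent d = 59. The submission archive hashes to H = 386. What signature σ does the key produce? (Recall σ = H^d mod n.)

H^2 ≡ 386^2 = 148996 ≡ 663
H^4 ≡ 663^2 = 439569 ≡ 194
H^8 ≡ 194^2 = 37636 ≡ 377
H^16 ≡ 377^2 = 142129 ≡ 123
H^32 ≡ 123^2 = 15129 ≡ 366
59 = 32 + 16 + 8 + 2 + 1, so H^59 ≡ 366·123·377·663·386 ≡ 366 (mod 703)

366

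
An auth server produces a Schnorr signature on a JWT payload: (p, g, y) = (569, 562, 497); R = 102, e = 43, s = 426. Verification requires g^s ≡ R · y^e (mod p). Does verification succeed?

g^s mod p:
562^426 mod 569 = 568
R · y^e mod p:
497^43 mod 569 = 114
102·114 = 11628 ≡ 248 (mod 569)
568 ≠ 248; the check fails.

fails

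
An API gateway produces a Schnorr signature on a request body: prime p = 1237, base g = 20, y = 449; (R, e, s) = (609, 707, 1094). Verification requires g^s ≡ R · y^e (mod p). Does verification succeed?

passes

g^s mod p:
20^2 = 400
20^4 ≡ 400^2 = 160000 ≡ 427
20^8 ≡ 427^2 = 182329 ≡ 490
20^16 ≡ 490^2 = 240100 ≡ 122
20^32 ≡ 122^2 = 14884 ≡ 40
20^64 ≡ 40^2 = 1600 ≡ 363
20^128 ≡ 363^2 = 131769 ≡ 647
20^256 ≡ 647^2 = 418609 ≡ 503
20^512 ≡ 503^2 = 253009 ≡ 661
20^1024 ≡ 661^2 = 436921 ≡ 260
1094 = 1024 + 64 + 4 + 2, so 20^1094 ≡ 260·363·427·400 ≡ 1193 (mod 1237)
R · y^e mod p:
449^2 = 201601 ≡ 1207
449^4 ≡ 1207^2 = 1456849 ≡ 900
449^8 ≡ 900^2 = 810000 ≡ 1002
449^16 ≡ 1002^2 = 1004004 ≡ 797
449^32 ≡ 797^2 = 635209 ≡ 628
449^64 ≡ 628^2 = 394384 ≡ 1018
449^128 ≡ 1018^2 = 1036324 ≡ 955
449^256 ≡ 955^2 = 912025 ≡ 356
449^512 ≡ 356^2 = 126736 ≡ 562
707 = 512 + 128 + 64 + 2 + 1, so 449^707 ≡ 562·955·1018·1207·449 ≡ 851 (mod 1237)
609·851 = 518259 ≡ 1193 (mod 1237)
1193 ≡ 1193 (mod 1237); signature holds.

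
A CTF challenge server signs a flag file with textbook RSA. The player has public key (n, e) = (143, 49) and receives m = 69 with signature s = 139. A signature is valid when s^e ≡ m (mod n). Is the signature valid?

invalid

Squares mod 143: s^1≡139, s^2≡16, s^4≡113, s^8≡42, s^16≡48, s^32≡16
49 = 32 + 16 + 1, so s^49 ≡ 16·48·139 ≡ 74 (mod 143)
74 ≠ 69, so verification fails.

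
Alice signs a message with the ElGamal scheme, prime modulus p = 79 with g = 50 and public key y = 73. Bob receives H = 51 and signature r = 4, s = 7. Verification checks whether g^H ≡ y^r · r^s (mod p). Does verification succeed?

Left side g^H mod p:
50^2 = 2500 ≡ 51
50^4 ≡ 51^2 = 2601 ≡ 73
50^8 ≡ 73^2 = 5329 ≡ 36
50^16 ≡ 36^2 = 1296 ≡ 32
50^32 ≡ 32^2 = 1024 ≡ 76
51 = 32 + 16 + 2 + 1, so 50^51 ≡ 76·32·51·50 ≡ 21 (mod 79)
Right side y^r · r^s mod p:
73^2 = 5329 ≡ 36
73^4 ≡ 36^2 = 1296 ≡ 32
4^2 = 16
4^4 ≡ 16^2 = 256 ≡ 19
7 = 4 + 2 + 1, so 4^7 ≡ 19·16·4 ≡ 31 (mod 79)
32·31 = 992 ≡ 44 (mod 79)
21 ≠ 44, so verification fails.

fails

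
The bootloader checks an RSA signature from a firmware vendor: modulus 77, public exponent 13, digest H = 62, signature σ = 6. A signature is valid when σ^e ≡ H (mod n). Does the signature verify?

verifies

σ^2 ≡ 6^2 = 36
σ^4 ≡ 36^2 = 1296 ≡ 64
σ^8 ≡ 64^2 = 4096 ≡ 15
13 = 8 + 4 + 1, so σ^13 ≡ 15·64·6 ≡ 62 (mod 77)
σ^13 mod 77 = 62 matches H.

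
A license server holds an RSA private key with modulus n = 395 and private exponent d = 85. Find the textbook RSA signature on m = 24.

m^2 ≡ 24^2 = 576 ≡ 181
m^4 ≡ 181^2 = 32761 ≡ 371
m^8 ≡ 371^2 = 137641 ≡ 181
m^16 ≡ 181^2 = 32761 ≡ 371
m^32 ≡ 371^2 = 137641 ≡ 181
m^64 ≡ 181^2 = 32761 ≡ 371
85 = 64 + 16 + 4 + 1, so m^85 ≡ 371·371·371·24 ≡ 24 (mod 395)

24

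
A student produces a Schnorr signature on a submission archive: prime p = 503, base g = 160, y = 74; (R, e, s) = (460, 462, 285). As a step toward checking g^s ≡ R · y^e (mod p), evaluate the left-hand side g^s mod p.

408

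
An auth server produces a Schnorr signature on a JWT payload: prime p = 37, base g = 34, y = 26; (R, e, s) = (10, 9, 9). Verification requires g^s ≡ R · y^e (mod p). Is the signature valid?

invalid

g^s mod p:
Squares mod 37: 34^1≡34, 34^2≡9, 34^4≡7, 34^8≡12
9 = 8 + 1, so 34^9 ≡ 12·34 ≡ 1 (mod 37)
R · y^e mod p:
Squares mod 37: 26^1≡26, 26^2≡10, 26^4≡26, 26^8≡10
9 = 8 + 1, so 26^9 ≡ 10·26 ≡ 1 (mod 37)
10·1 = 10 ≡ 10 (mod 37)
1 ≠ 10; the check fails.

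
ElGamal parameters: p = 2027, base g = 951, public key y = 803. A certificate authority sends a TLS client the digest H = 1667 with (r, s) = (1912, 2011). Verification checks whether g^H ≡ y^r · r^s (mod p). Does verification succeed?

Left side g^H mod p:
951^2 = 904401 ≡ 359
951^4 ≡ 359^2 = 128881 ≡ 1180
951^8 ≡ 1180^2 = 1392400 ≡ 1878
951^16 ≡ 1878^2 = 3526884 ≡ 1931
951^32 ≡ 1931^2 = 3728761 ≡ 1108
951^64 ≡ 1108^2 = 1227664 ≡ 1329
951^128 ≡ 1329^2 = 1766241 ≡ 724
951^256 ≡ 724^2 = 524176 ≡ 1210
951^512 ≡ 1210^2 = 1464100 ≡ 606
951^1024 ≡ 606^2 = 367236 ≡ 349
1667 = 1024 + 512 + 128 + 2 + 1, so 951^1667 ≡ 349·606·724·359·951 ≡ 210 (mod 2027)
Right side y^r · r^s mod p:
803^2 = 644809 ≡ 223
803^4 ≡ 223^2 = 49729 ≡ 1081
803^8 ≡ 1081^2 = 1168561 ≡ 1009
803^16 ≡ 1009^2 = 1018081 ≡ 527
803^32 ≡ 527^2 = 277729 ≡ 30
803^64 ≡ 30^2 = 900
803^128 ≡ 900^2 = 810000 ≡ 1227
803^256 ≡ 1227^2 = 1505529 ≡ 1495
803^512 ≡ 1495^2 = 2235025 ≡ 1271
803^1024 ≡ 1271^2 = 1615441 ≡ 1949
1912 = 1024 + 512 + 256 + 64 + 32 + 16 + 8, so 803^1912 ≡ 1949·1271·1495·900·30·527·1009 ≡ 1076 (mod 2027)
1912^2 = 3655744 ≡ 1063
1912^4 ≡ 1063^2 = 1129969 ≡ 930
1912^8 ≡ 930^2 = 864900 ≡ 1398
1912^16 ≡ 1398^2 = 1954404 ≡ 376
1912^32 ≡ 376^2 = 141376 ≡ 1513
1912^64 ≡ 1513^2 = 2289169 ≡ 686
1912^128 ≡ 686^2 = 470596 ≡ 332
1912^256 ≡ 332^2 = 110224 ≡ 766
1912^512 ≡ 766^2 = 586756 ≡ 953
1912^1024 ≡ 953^2 = 908209 ≡ 113
2011 = 1024 + 512 + 256 + 128 + 64 + 16 + 8 + 2 + 1, so 1912^2011 ≡ 113·953·766·332·686·376·1398·1063·1912 ≡ 652 (mod 2027)
1076·652 = 701552 ≡ 210 (mod 2027)
210 ≡ 210 (mod 2027), so the signature is genuine.

passes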